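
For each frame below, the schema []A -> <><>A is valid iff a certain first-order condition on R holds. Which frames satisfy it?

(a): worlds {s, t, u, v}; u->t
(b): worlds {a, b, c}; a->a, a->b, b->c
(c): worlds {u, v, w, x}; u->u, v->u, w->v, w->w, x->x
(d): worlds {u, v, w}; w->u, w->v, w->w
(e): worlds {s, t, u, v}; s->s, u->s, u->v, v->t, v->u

(c)

This is the axiom for a generalized confluence (Geach) condition; its first-order frame correspondent is forall x exists w (xRw & x R^2 w).
(a): fails — at s but no w with sRw and sR²w.
(b): fails — at b but no w with bRw and bR²w.
(c): satisfies the condition.
(d): fails — at u but no t with uRt and uR²t.
(e): fails — at t but no w with tRw and tR²w.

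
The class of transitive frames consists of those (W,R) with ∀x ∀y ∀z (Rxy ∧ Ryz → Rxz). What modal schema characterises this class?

□ψ → □□ψ

The condition is transitivity. The 4 schema □ψ → □□ψ defines it.
Suppose □ψ→□□ψ is valid. Take Rxy, Ryz and set V(ψ)={w : Rxw}. Then □ψ at x, so □□ψ at x, so □ψ at y, so ψ at z, i.e. Rxz.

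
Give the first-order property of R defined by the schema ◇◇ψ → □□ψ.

This is a Sahlqvist (Geach-type) schema ◇^2□^0ψ → □^2◇^0ψ.
Minimal-valuation argument: fix x; take any y with xR^2y and any z with xR^2z. Set V(ψ) to the set of worlds R-reachable from y in exactly 0 steps. Then □^0ψ holds at y, so the antecedent holds at x; validity forces ◇^0ψ at z, giving a w with zR^0w and yR^0w.
First-order correspondent: ∀x ∀y ∀z ((xR²y ∧ xR²z) → ∃w (y = w ∧ z = w)).

∀x ∀y ∀z ((xR²y ∧ xR²z) → ∃w (y = w ∧ z = w))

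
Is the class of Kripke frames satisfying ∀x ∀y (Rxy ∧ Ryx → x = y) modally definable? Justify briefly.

If a class were modally definable it would be closed under surjective bounded morphisms (Goldblatt–Thomason).
The 8-cycle (worlds s,t,u,v,w,x,y,z with s→t→u→v→w→x→y→z→s) is antisymmetric. Sending even-indexed worlds to a and odd-indexed worlds to b is a surjective bounded morphism onto the two-world frame with a↔b, which is not antisymmetric.
So the class is not modally definable.

Not modally definable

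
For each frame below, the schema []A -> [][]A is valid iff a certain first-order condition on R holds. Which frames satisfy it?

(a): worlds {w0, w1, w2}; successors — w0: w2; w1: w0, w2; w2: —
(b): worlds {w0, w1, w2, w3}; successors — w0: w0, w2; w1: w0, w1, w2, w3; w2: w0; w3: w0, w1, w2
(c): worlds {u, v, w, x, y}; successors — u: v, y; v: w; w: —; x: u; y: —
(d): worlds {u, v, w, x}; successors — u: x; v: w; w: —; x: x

The schema corresponds to transitivity: forall x forall y forall z (Rxy & Ryz -> Rxz).
(a): satisfies the condition.
(b): fails — Rw3w1 and Rw1w3 but not Rw3w3.
(c): fails — Ruv and Rvw but not Ruw.
(d): satisfies the condition.

(a), (d)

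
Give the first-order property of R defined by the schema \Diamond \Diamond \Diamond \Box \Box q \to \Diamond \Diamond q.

This is a Sahlqvist (Geach-type) schema ◇^3□^2q → □^0◇^2q.
First-order correspondent: \forall x \forall y (x R^3 y \to \exists w (y R^2 w \wedge x R^2 w)).

\forall x \forall y (x R^3 y \to \exists w (y R^2 w \wedge x R^2 w))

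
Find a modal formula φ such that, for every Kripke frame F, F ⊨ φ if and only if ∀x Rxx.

The condition is reflexivity. The T schema □s → s defines it.
Suppose □s→s is valid. At any x set V(s)={w : Rxw}. Then □s holds at x, so s holds at x, i.e. Rxx.

□s → s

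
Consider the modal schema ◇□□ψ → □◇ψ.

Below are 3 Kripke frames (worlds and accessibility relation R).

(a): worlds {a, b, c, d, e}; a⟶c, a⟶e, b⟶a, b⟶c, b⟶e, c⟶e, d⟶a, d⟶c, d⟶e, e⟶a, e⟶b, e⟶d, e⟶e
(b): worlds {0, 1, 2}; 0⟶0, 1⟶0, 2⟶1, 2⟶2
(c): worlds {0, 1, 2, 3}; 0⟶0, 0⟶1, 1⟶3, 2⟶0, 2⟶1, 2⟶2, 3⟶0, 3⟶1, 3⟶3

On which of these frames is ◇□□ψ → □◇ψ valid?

(a), (c)

The schema corresponds to a generalized confluence (Geach) condition: ∀x ∀y ∀z ((xRy ∧ xRz) → ∃w (yR²w ∧ zRw)).
(a): holds.
(b): fails — 2R1, 2R2 but no w with 1R²w and 2Rw.
(c): holds.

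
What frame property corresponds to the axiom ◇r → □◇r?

The Euclidean property

Suppose ◇r→□◇r is valid. Take Rxy, Rxz and set V(r)={y}. Then ◇r at x, so □◇r at x, so ◇r at z, so some w with Rzw has r; w=y, i.e. Rzy. By symmetry of the argument, Ryz.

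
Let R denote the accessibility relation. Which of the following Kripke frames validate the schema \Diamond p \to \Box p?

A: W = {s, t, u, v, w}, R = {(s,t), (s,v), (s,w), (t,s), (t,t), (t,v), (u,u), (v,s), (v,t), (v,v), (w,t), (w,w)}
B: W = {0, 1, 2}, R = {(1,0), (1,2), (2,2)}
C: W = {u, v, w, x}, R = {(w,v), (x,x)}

C

The schema corresponds to partial functionality: \forall x \forall y \forall z (Rxy \wedge Rxz \to y = z).
A: fails — s sees both t and v.
B: fails — 1 sees both 0 and 2.
C: holds.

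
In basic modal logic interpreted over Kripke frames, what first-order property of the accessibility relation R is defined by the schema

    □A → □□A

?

This schema is the 4 axiom.
Its frame correspondent is transitivity — ∀x ∀y ∀z (Rxy ∧ Ryz → Rxz).

Transitivity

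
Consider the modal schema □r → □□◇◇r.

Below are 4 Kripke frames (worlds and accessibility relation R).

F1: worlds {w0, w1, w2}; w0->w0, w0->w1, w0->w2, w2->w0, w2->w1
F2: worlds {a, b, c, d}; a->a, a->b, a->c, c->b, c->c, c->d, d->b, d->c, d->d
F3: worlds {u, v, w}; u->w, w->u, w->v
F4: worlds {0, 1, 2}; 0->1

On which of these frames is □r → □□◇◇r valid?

The schema corresponds to a generalized confluence (Geach) condition: ∀x ∀z (xR²z → ∃w (xRw ∧ zR²w)).
F1: fails — w0R²w1 but no w with w0Rw and w1R²w.
F2: fails — aR²b but no w with aRw and bR²w.
F3: fails — uR²u but no t with uRt and uR²t.
F4: satisfies the condition.

F4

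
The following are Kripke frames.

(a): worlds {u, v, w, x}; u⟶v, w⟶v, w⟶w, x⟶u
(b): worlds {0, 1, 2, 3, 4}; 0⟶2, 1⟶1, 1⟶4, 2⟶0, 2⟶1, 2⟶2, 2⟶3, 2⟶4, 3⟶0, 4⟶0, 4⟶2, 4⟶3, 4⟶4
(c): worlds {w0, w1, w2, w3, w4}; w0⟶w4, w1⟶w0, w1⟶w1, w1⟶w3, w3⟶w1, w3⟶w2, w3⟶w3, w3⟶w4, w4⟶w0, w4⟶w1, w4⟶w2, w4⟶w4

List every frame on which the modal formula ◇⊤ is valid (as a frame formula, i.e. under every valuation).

This is the axiom for seriality; its first-order frame correspondent is ∀x ∃y Rxy.
(a): fails — world v has no successor.
(b): condition met.
(c): fails — world w2 has no successor.
Valid on: (b).

(b)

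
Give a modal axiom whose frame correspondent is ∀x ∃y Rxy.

□s → ◇s

This is seriality; the standard corresponding axiom is D: □s → ◇s.
Suppose □s→◇s is valid. At any x set V(s)=W. Then □s at x, so ◇s at x, so x has a successor.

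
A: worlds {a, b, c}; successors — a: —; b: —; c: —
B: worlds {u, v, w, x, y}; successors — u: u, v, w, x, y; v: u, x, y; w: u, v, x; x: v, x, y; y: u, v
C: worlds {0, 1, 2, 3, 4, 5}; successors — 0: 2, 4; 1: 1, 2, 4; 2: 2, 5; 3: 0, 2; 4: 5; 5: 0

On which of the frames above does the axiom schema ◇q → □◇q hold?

This is the axiom for the Euclidean property; its first-order frame correspondent is ∀x ∀y ∀z (Rxy ∧ Rxz → Ryz).
A: ✓.
B: fails — Ruv and Ruv but not Rvv.
C: fails — R02 and R04 but not R24.

A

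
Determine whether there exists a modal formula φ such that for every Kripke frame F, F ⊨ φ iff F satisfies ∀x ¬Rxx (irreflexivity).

Not definable by any modal formula

Modal frame validity is preserved under surjective bounded morphisms.
The 5-cycle (worlds 0,1,2,3,4 with 0→1→2→3→4→0) is irreflexive, and the map sending every world to a single reflexive point • is a surjective bounded morphism (forth: every edge maps to (•,•); back: every world has a successor). So any modal formula valid on the 5-cycle is also valid on the reflexive point, which is not irreflexive.
So the class is not modally definable.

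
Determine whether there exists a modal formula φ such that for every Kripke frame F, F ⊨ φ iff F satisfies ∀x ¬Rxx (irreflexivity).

Not modally definable

If a class were modally definable it would be closed under surjective bounded morphisms (Goldblatt–Thomason).
The 3-cycle (worlds a,b,c with a→b→c→a) is irreflexive, and the map sending every world to a single reflexive point • is a surjective bounded morphism (forth: every edge maps to (•,•); back: every world has a successor). So any modal formula valid on the 3-cycle is also valid on the reflexive point, which is not irreflexive.
Hence irreflexivity is not modally definable.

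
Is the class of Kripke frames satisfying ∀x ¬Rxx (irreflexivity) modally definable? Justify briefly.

No

If a class were modally definable it would be closed under surjective bounded morphisms (Goldblatt–Thomason).
The 3-cycle (worlds s,t,u with s→t→u→s) is irreflexive, and the map sending every world to a single reflexive point • is a surjective bounded morphism (forth: every edge maps to (•,•); back: every world has a successor). So any modal formula valid on the 3-cycle is also valid on the reflexive point, which is not irreflexive.
Hence irreflexivity is not modally definable.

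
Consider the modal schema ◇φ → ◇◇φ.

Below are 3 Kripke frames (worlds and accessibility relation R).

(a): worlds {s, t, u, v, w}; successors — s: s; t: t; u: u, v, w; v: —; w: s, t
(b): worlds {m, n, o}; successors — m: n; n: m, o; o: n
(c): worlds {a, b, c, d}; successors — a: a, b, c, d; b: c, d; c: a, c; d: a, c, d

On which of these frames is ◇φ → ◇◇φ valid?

(a), (c)

Frame correspondent (Sahlqvist): ∀x ∀y (xRy → ∃w (y = w ∧ xR²w)) — i.e. a generalized confluence (Geach) condition.
(a): satisfies the condition.
(b): fails — mRn but no w with n=w and mR²w.
(c): satisfies the condition.
Valid on: (a), (c).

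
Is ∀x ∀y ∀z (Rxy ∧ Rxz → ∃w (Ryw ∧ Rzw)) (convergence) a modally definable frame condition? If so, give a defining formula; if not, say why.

This is a Sahlqvist condition; the .2 axiom ◇□q → □◇q defines it.
Suppose ◇□q→□◇q is valid. Take Rxy, Rxz and set V(q)={w : Ryw}. Then □q at y so ◇□q at x, so □◇q at x, so ◇q at z, giving w with Rzw and Ryw.

Yes — defined by ◇□q → □◇q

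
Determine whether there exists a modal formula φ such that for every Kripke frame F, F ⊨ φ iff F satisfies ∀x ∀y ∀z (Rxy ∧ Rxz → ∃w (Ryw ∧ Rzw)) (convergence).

This is a Sahlqvist condition; the .2 axiom ◇□r → □◇r defines it.
Suppose ◇□r→□◇r is valid. Take Rxy, Rxz and set V(r)={w : Ryw}. Then □r at y so ◇□r at x, so □◇r at x, so ◇r at z, giving w with Rzw and Ryw.

Yes, by ◇□r → □◇r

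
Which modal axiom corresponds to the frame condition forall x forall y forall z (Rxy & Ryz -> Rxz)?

□ψ → □□ψ

This is transitivity; the standard corresponding axiom is 4: □ψ → □□ψ.
Suppose □ψ→□□ψ is valid. Take Rxy, Ryz and set V(ψ)={w : Rxw}. Then □ψ at x, so □□ψ at x, so □ψ at y, so ψ at z, i.e. Rxz.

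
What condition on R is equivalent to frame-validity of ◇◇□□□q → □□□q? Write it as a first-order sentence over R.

∀x ∀y ∀z ((xR²y ∧ xR³z) → ∃w (yR³w ∧ z = w))

This is a Sahlqvist (Geach-type) schema ◇^2□^3q → □^3◇^0q.
Minimal-valuation argument: fix x; take any y with xR^2y and any z with xR^3z. Set V(q) to the set of worlds R-reachable from y in exactly 3 steps. Then □^3q holds at y, so the antecedent holds at x; validity forces ◇^0q at z, giving a w with zR^0w and yR^3w.
First-order correspondent: ∀x ∀y ∀z ((xR²y ∧ xR³z) → ∃w (yR³w ∧ z = w)).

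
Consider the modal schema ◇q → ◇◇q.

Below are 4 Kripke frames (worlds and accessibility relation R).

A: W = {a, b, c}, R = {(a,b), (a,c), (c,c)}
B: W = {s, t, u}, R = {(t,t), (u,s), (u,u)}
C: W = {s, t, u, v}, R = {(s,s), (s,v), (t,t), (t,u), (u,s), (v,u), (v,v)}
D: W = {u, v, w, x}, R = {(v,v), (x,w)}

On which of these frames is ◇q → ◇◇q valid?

This is the axiom for a generalized confluence (Geach) condition; its first-order frame correspondent is ∀x ∀y (xRy → ∃w (y = w ∧ xR²w)).
A: fails — aRb but no w with b=w and aR²w.
B: satisfies the condition.
C: satisfies the condition.
D: fails — xRw but no t with w=t and xR²t.
Valid on: B, C.

B, C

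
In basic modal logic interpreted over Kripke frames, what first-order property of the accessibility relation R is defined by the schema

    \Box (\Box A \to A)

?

Suppose □(□A→A) is valid. Take Rxy and set V(A)={w : Ryw}. Then at y, □A holds; since □(□A→A) at x, □A→A at y, so A at y, i.e. Ryy.
Conversely, any frame satisfying \forall x \forall y (Rxy \to Ryy) validates the schema.
Frame condition: \forall x \forall y (Rxy \to Ryy).

shift-reflexivity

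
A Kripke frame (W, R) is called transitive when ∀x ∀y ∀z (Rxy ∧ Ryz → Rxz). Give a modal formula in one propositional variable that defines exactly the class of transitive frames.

The condition is transitivity. The 4 schema □s → □□s defines it.
Suppose □s→□□s is valid. Take Rxy, Ryz and set V(s)={w : Rxw}. Then □s at x, so □□s at x, so □s at y, so s at z, i.e. Rxz.

□s → □□s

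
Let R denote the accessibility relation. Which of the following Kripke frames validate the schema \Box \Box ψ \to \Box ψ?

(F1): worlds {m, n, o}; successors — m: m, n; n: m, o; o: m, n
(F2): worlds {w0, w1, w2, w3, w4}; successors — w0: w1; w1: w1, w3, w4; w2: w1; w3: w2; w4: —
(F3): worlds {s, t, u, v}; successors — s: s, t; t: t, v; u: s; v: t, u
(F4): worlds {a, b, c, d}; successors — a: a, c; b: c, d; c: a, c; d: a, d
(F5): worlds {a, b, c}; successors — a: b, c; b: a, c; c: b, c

Frame correspondent (Sahlqvist): \forall x \forall y (Rxy \to \exists z (Rxz \wedge Rzy)) — i.e. density.
(F1): fails — Rno but no z with Rnz and Rzo.
(F2): fails — Rw3w2 but no z with Rw3z and Rzw2.
(F3): fails — Rvu but no z with Rvz and Rzu.
(F4): satisfies the condition.
(F5): fails — Rba but no z with Rbz and Rza.
Valid on: (F4).

(F4)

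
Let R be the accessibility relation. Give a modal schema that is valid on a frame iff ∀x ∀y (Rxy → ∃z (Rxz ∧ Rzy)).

The condition is density. The C4 schema □□s → □s defines it.
Suppose □□s→□s is valid. Take Rxy and set V(s)={w : xR²w}. Then □□s at x, so □s at x, so s at y, i.e. ∃z(Rxz∧Rzy).

□□s → □s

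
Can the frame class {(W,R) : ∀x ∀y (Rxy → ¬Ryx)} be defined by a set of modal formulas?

If a class were modally definable it would be closed under surjective bounded morphisms (Goldblatt–Thomason).
The 4-cycle (worlds 0,1,2,3 with 0→1→2→3→0) is asymmetric. Mapping every world to a single reflexive point • is a surjective bounded morphism, and the reflexive point is not asymmetric (R•• but asymmetry requires ¬R••).
So no modal formula (or set of formulas) defines exactly the asymmetric frames.

No — not modally definable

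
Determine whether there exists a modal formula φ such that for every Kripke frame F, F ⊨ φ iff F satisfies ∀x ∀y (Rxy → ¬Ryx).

No

If a class were modally definable it would be closed under surjective bounded morphisms (Goldblatt–Thomason).
The 4-cycle (worlds s,t,u,v with s→t→u→v→s) is asymmetric. Mapping every world to a single reflexive point • is a surjective bounded morphism, and the reflexive point is not asymmetric (R•• but asymmetry requires ¬R••).
So no modal formula (or set of formulas) defines exactly the asymmetric frames.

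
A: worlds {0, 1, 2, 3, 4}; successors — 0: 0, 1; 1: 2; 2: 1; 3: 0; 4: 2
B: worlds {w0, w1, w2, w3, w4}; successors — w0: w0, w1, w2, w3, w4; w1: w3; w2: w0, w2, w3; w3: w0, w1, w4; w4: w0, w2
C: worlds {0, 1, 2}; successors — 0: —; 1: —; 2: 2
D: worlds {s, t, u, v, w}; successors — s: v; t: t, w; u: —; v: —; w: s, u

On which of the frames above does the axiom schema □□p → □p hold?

C

The schema corresponds to density: ∀x ∀y (Rxy → ∃z (Rxz ∧ Rzy)).
A: fails — R12 but no z with R1z and Rz2.
B: fails — Rw1w3 but no z with Rw1z and Rzw3.
C: condition met.
D: fails — Rwu but no z with Rwz and Rzu.
Valid on: C.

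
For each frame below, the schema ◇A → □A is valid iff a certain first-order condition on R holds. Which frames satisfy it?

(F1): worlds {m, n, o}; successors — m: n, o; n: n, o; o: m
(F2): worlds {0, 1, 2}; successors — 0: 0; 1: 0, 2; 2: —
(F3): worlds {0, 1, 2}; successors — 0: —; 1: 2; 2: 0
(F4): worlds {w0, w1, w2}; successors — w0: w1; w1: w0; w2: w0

(F3), (F4)

The schema corresponds to partial functionality: ∀x ∀y ∀z (Rxy ∧ Rxz → y = z).
(F1): fails — m sees both n and o.
(F2): fails — 1 sees both 0 and 2.
(F3): condition met.
(F4): condition met.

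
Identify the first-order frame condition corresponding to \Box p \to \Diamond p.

Suppose □p→◇p is valid. At any x set V(p)=W. Then □p at x, so ◇p at x, so x has a successor.
The converse is a direct semantic check.
Frame condition: \forall x \exists y Rxy.

seriality: \forall x \exists y Rxy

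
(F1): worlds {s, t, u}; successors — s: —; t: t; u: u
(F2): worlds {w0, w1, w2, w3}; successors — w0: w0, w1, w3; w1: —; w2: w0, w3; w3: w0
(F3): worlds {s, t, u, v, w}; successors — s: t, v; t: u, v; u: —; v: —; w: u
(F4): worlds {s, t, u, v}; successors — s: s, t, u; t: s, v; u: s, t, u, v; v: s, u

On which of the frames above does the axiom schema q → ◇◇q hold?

(F4)

Frame correspondent (Sahlqvist): ∀x ∃w (x = w ∧ xR²w) — i.e. a generalized confluence (Geach) condition.
(F1): fails — at s but no w with s=w and sR²w.
(F2): fails — at w1 but no w with w1=w and w1R²w.
(F3): fails — at s but no w* with s=w* and sR²w*.
(F4): holds.
Valid on: (F4).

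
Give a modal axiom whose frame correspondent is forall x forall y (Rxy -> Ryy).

□(□ψ → ψ)

A defining formula is □(□ψ → ψ) (the T□ axiom).
Suppose □(□ψ→ψ) is valid. Take Rxy and set V(ψ)={w : Ryw}. Then at y, □ψ holds; since □(□ψ→ψ) at x, □ψ→ψ at y, so ψ at y, i.e. Ryy.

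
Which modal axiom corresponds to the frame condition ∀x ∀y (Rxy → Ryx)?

p → □◇p

The condition is symmetry. The B schema p → □◇p defines it.
Suppose p→□◇p is valid. Take Rxy and set V(p)={x}. Then p at x, so □◇p at x, so ◇p at y, so some z with Ryz has p; z=x, i.e. Ryx.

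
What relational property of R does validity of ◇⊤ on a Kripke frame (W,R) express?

seriality: ∀x ∃y Rxy

◇⊤ holds at w iff w has a successor, so frame-validity of ◇⊤ is exactly seriality. Equivalently via □φ → ◇φ:
Suppose □φ→◇φ is valid. At any x set V(φ)=W. Then □φ at x, so ◇φ at x, so x has a successor.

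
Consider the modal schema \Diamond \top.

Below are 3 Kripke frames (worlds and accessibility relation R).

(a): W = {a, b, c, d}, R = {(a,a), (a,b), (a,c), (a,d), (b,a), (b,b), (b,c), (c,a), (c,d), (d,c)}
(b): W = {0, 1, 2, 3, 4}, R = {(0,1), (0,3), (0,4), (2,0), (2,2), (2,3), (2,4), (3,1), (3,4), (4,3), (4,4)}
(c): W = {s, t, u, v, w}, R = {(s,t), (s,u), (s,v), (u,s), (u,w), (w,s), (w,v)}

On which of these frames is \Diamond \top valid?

(a)

Frame correspondent (Sahlqvist): \forall x \exists y Rxy — i.e. seriality.
(a): ✓.
(b): fails — world 1 has no successor.
(c): fails — world t has no successor.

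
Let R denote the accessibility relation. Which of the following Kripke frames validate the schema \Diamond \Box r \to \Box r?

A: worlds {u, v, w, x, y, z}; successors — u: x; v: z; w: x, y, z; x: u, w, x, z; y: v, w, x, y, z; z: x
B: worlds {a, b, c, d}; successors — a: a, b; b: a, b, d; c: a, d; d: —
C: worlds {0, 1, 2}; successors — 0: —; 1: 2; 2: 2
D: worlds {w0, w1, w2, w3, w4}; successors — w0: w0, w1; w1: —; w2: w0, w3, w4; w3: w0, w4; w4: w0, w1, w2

C

Frame correspondent (Sahlqvist): \forall x \forall y \forall z (Rxy \wedge Rxz \to Ryz) — i.e. the Euclidean property.
A: fails — Rvz and Rvz but not Rzz.
B: fails — Rba and Rbd but not Rad.
C: satisfies the condition.
D: fails — Rw0w1 and Rw0w1 but not Rw1w1.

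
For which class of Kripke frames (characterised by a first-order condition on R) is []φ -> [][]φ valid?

This schema is the 4 axiom.
Its frame correspondent is transitivity — forall x forall y forall z (Rxy & Ryz -> Rxz).

transitivity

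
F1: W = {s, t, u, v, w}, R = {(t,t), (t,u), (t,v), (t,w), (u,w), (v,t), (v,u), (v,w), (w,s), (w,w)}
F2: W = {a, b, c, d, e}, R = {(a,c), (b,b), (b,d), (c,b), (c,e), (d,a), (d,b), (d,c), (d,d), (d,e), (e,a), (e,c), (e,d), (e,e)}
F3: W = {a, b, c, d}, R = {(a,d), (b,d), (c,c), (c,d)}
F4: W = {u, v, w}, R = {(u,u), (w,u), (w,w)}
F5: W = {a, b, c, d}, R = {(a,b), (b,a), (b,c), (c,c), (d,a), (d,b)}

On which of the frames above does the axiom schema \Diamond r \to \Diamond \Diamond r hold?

F1, F4

The schema corresponds to a generalized confluence (Geach) condition: \forall x \forall y (xRy \to \exists w (y = w \wedge x R^2 w)).
F1: satisfies the condition.
F2: fails — aRc but no w with c=w and aR²w.
F3: fails — aRd but no w with d=w and aR²w.
F4: satisfies the condition.
F5: fails — aRb but no w with b=w and aR²w.
Valid on: F1, F4.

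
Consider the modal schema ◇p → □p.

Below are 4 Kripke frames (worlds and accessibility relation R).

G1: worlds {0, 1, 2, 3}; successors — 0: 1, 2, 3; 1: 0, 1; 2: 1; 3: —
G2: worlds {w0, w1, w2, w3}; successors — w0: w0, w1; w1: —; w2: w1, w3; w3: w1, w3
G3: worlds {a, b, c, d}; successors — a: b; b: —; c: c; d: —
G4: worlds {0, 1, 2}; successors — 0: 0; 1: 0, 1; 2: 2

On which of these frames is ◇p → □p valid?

G3

This is the axiom for partial functionality; its first-order frame correspondent is ∀x ∀y ∀z (Rxy ∧ Rxz → y = z).
G1: fails — 0 sees both 1 and 2.
G2: fails — w0 sees both w0 and w1.
G3: condition met.
G4: fails — 1 sees both 0 and 1.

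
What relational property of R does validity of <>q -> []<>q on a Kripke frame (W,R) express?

the Euclidean property

Suppose ◇q→□◇q is valid. Take Rxy, Rxz and set V(q)={y}. Then ◇q at x, so □◇q at x, so ◇q at z, so some w with Rzw has q; w=y, i.e. Rzy. By symmetry of the argument, Ryz.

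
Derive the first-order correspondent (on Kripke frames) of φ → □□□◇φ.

∀x ∀z (xR³z → ∃w (x = w ∧ zRw))

This is a Sahlqvist (Geach-type) schema ◇^0□^0φ → □^3◇^1φ.
Minimal-valuation argument: fix x; take any y with xR^0y and any z with xR^3z. Set V(φ) to the set of worlds R-reachable from y in exactly 0 steps. Then □^0φ holds at y, so the antecedent holds at x; validity forces ◇^1φ at z, giving a w with zR^1w and yR^0w.
First-order correspondent: ∀x ∀z (xR³z → ∃w (x = w ∧ zRw)).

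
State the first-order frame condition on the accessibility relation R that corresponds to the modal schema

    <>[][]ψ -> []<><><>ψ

This is a Sahlqvist (Geach-type) schema ◇^1□^2ψ → □^1◇^3ψ.
Minimal-valuation argument: fix x; take any y with xR^1y and any z with xR^1z. Set V(ψ) to the set of worlds R-reachable from y in exactly 2 steps. Then □^2ψ holds at y, so the antecedent holds at x; validity forces ◇^3ψ at z, giving a w with zR^3w and yR^2w.
First-order correspondent: forall x forall y forall z ((xRy & xRz) -> exists w (y R^2 w & z R^3 w)).

forall x forall y forall z ((xRy & xRz) -> exists w (y R^2 w & z R^3 w))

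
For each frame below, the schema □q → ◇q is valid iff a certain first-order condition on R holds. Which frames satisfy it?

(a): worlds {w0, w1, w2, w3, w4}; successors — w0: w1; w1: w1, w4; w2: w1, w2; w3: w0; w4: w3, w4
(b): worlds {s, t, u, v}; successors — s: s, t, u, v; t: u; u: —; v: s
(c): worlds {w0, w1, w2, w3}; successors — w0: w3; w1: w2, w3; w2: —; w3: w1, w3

(a)

Frame correspondent (Sahlqvist): ∀x ∃y Rxy — i.e. seriality.
(a): satisfies the condition.
(b): fails — world u has no successor.
(c): fails — world w2 has no successor.
Valid on: (a).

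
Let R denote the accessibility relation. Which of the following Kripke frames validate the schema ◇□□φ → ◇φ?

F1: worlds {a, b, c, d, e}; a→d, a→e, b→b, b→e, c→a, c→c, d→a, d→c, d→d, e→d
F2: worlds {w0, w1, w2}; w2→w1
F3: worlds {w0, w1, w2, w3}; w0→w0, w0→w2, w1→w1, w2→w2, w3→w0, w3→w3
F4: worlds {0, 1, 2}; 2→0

Frame correspondent (Sahlqvist): ∀x ∀y (xRy → ∃w (yR²w ∧ xRw)) — i.e. a generalized confluence (Geach) condition.
F1: fails — bRe but no w with eR²w and bRw.
F2: fails — w2Rw1 but no w with w1R²w and w2Rw.
F3: satisfies the condition.
F4: fails — 2R0 but no w with 0R²w and 2Rw.

F3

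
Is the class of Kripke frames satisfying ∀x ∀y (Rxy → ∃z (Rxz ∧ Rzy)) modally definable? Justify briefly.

Yes: it is density, defined by the C4 schema □□q → □q.
Suppose □□q→□q is valid. Take Rxy and set V(q)={w : xR²w}. Then □□q at x, so □q at x, so q at y, i.e. ∃z(Rxz∧Rzy).

Yes, by □□q → □q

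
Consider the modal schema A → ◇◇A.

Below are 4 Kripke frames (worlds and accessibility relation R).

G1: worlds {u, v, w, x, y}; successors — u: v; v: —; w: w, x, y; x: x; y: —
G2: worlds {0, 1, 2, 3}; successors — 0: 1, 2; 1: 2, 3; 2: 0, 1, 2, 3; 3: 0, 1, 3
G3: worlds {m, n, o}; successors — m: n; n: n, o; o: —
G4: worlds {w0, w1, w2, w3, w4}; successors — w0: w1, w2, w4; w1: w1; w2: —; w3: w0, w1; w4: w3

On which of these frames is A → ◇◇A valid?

G2

The schema corresponds to a generalized confluence (Geach) condition: ∀x ∃w (x = w ∧ xR²w).
G1: fails — at u but no t with u=t and uR²t.
G2: condition met.
G3: fails — at m but no w with m=w and mR²w.
G4: fails — at w0 but no w with w0=w and w0R²w.
Valid on: G2.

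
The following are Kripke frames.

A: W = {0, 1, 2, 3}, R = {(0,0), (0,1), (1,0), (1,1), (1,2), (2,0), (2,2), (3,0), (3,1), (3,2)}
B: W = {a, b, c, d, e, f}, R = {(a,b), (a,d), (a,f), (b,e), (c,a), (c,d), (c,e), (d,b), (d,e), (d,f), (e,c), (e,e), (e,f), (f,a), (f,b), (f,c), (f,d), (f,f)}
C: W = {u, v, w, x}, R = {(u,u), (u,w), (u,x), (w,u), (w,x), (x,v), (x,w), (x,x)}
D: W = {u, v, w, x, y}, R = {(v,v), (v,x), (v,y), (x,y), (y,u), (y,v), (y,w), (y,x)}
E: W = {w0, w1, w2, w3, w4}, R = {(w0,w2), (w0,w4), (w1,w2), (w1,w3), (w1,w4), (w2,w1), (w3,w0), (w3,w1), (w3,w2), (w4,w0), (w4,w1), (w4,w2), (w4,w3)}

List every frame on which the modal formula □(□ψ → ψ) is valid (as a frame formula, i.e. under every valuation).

The schema corresponds to shift-reflexivity: ∀x ∀y (Rxy → Ryy).
A: satisfies the condition.
B: fails — Rfb but not Rbb.
C: fails — Rxw but not Rww.
D: fails — Ryx but not Rxx.
E: fails — Rw1w2 but not Rw2w2.
Valid on: A.

A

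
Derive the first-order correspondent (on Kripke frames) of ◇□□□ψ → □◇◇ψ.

∀x ∀y ∀z ((xRy ∧ xRz) → ∃w (yR³w ∧ zR²w))

This is a Sahlqvist (Geach-type) schema ◇^1□^3ψ → □^1◇^2ψ.
First-order correspondent: ∀x ∀y ∀z ((xRy ∧ xRz) → ∃w (yR³w ∧ zR²w)).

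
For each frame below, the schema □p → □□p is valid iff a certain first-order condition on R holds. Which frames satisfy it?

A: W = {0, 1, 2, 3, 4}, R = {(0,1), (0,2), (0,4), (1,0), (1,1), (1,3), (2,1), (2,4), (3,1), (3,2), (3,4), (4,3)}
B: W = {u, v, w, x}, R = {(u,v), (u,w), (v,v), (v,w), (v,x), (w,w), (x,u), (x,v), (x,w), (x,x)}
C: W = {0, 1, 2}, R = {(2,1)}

C

Frame correspondent (Sahlqvist): ∀x ∀y ∀z (Rxy ∧ Ryz → Rxz) — i.e. transitivity.
A: fails — R10 and R02 but not R12.
B: fails — Ruv and Rvx but not Rux.
C: holds.
Valid on: C.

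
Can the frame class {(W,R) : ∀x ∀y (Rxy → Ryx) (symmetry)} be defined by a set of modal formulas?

Yes: it is symmetry, defined by the B schema r → □◇r.

Yes — defined by r → □◇r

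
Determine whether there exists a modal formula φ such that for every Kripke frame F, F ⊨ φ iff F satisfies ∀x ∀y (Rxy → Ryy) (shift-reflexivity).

Definable; □(□q → q) defines it

This is a Sahlqvist condition; the T□ axiom □(□q → q) defines it.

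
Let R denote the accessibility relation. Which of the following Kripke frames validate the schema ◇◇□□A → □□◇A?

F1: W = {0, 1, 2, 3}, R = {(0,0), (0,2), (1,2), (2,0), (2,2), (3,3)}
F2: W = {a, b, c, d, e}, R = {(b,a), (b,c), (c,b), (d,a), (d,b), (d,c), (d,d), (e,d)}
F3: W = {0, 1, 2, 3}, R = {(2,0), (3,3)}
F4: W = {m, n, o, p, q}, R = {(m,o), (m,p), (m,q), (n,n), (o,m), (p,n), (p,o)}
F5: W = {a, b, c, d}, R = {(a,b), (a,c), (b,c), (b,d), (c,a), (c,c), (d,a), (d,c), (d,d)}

This is the axiom for a generalized confluence (Geach) condition; its first-order frame correspondent is ∀x ∀y ∀z ((xR²y ∧ xR²z) → ∃w (yR²w ∧ zRw)).
F1: ✓.
F2: fails — bR²b, bR²b but no w with bR²w and bRw.
F3: ✓.
F4: fails — mR²n, mR²m but no w with nR²w and mRw.
F5: ✓.
Valid on: F1, F3, F5.

F1, F3, F5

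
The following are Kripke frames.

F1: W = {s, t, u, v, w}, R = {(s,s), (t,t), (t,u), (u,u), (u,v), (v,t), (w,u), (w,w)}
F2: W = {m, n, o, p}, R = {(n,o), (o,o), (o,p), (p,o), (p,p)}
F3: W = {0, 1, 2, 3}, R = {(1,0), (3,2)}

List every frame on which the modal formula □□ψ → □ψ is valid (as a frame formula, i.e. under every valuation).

The schema corresponds to density: ∀x ∀y (Rxy → ∃z (Rxz ∧ Rzy)).
F1: condition met.
F2: condition met.
F3: fails — R10 but no z with R1z and Rz0.

F1, F2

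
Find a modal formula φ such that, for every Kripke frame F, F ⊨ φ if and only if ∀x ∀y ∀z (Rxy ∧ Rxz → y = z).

A defining formula is ◇q → □q (the CD axiom).
Suppose ◇q→□q is valid. Take Rxy, Rxz and set V(q)={y}. Then ◇q at x, so □q at x, so q at z, i.e. z=y.

◇q → □q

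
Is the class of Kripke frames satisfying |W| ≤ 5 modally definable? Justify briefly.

If a class were modally definable it would be closed under disjoint unions (Goldblatt–Thomason).
Any modal formula valid on each of 6 disjoint one-world frames is valid on their disjoint union (validity is preserved under disjoint unions). Each one-world frame has |W|=1≤5, but the union has |W|=6.
So no modal formula (or set of formulas) defines exactly the |W|≤5 frames.

No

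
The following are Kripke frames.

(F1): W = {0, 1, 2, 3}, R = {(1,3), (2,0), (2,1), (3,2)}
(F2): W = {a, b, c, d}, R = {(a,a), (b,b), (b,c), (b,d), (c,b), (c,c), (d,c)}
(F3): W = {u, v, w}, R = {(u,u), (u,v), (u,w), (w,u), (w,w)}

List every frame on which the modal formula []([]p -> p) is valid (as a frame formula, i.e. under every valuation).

none

The schema corresponds to shift-reflexivity: forall x forall y (Rxy -> Ryy).
(F1): fails — R32 but not R22.
(F2): fails — Rbd but not Rdd.
(F3): fails — Ruv but not Rvv.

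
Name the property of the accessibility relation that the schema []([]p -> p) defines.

This is the T□ axiom.
Its frame correspondent is shift-reflexivity — forall x forall y (Rxy -> Ryy).

shift-reflexivity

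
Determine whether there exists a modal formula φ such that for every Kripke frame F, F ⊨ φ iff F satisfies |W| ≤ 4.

If a class were modally definable it would be closed under disjoint unions (Goldblatt–Thomason).
Any modal formula valid on each of 5 disjoint one-world frames is valid on their disjoint union (validity is preserved under disjoint unions). Each one-world frame has |W|=1≤4, but the union has |W|=5.
So no modal formula (or set of formulas) defines exactly the |W|≤4 frames.

No — not modally definable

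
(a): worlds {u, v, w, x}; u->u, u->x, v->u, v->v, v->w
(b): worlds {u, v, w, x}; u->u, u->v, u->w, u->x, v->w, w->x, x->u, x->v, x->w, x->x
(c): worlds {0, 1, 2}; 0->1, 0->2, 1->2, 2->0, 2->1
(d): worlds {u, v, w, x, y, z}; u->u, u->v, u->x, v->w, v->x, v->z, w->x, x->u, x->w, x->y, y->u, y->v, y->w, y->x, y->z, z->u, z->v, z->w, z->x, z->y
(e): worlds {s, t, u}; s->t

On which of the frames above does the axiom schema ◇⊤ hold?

(b), (c), (d)

This is the axiom for seriality; its first-order frame correspondent is ∀x ∃y Rxy.
(a): fails — world w has no successor.
(b): condition met.
(c): condition met.
(d): condition met.
(e): fails — world t has no successor.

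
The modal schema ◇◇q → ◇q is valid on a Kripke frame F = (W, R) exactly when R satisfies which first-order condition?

This is frame-equivalent to □q → □□q (substitute ¬q for q and contrapose).
Suppose □q→□□q is valid. Take Rxy, Ryz and set V(q)={w : Rxw}. Then □q at x, so □□q at x, so □q at y, so q at z, i.e. Rxz.

transitivity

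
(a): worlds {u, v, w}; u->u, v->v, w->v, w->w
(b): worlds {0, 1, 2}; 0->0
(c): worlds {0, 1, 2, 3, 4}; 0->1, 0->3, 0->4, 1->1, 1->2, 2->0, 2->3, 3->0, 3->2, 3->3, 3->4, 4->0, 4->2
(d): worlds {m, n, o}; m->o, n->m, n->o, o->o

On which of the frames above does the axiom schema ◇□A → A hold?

The schema corresponds to symmetry: ∀x ∀y (Rxy → Ryx).
(a): fails — Rwv but not Rvw.
(b): condition met.
(c): fails — R34 but not R43.
(d): fails — Rno but not Ron.

(b)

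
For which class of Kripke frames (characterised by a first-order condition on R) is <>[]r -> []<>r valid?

Suppose ◇□r→□◇r is valid. Take Rxy, Rxz and set V(r)={w : Ryw}. Then □r at y so ◇□r at x, so □◇r at x, so ◇r at z, giving w with Rzw and Ryw.

convergence: forall x forall y forall z (Rxy & Rxz -> exists w (Ryw & Rzw))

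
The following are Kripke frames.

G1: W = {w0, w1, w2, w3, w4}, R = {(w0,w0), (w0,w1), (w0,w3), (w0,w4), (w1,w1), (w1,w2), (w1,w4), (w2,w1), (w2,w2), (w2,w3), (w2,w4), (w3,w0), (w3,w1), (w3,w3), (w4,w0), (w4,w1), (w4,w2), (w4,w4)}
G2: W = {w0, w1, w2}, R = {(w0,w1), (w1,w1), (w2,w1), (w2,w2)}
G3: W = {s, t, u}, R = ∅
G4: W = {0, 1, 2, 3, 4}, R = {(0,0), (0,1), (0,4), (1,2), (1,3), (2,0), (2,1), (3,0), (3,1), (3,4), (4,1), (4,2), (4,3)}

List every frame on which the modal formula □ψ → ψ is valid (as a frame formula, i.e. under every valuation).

Frame correspondent (Sahlqvist): ∀x Rxx — i.e. reflexivity.
G1: ✓.
G2: fails — world w0 does not see itself.
G3: fails — world s does not see itself.
G4: fails — world 1 does not see itself.
Valid on: G1.

G1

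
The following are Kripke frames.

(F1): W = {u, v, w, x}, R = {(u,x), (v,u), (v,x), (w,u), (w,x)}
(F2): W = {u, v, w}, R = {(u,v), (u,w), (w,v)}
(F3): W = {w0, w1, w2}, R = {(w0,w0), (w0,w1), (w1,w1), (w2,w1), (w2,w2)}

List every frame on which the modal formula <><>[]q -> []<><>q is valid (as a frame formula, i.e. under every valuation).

Frame correspondent (Sahlqvist): forall x forall y forall z ((x R^2 y & xRz) -> exists w (yRw & z R^2 w)) — i.e. a generalized confluence (Geach) condition.
(F1): fails — vR²x, vRu but no t with xRt and uR²t.
(F2): fails — uR²v, uRv but no t with vRt and vR²t.
(F3): ✓.
Valid on: (F3).

(F3)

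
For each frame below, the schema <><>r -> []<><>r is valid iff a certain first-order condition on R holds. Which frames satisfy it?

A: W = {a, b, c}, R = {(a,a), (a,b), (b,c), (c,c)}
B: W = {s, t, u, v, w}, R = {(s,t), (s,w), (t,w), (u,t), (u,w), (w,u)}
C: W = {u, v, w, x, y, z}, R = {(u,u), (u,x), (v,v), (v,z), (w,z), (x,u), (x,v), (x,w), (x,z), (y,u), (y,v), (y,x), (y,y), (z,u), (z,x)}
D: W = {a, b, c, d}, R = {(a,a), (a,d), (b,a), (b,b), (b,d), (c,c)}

The schema corresponds to a generalized confluence (Geach) condition: forall x forall y forall z ((x R^2 y & xRz) -> exists w (y = w & z R^2 w)).
A: fails — aR²a, aRb but no w with a=w and bR²w.
B: fails — sR²u, sRw but no w* with u=w* and wR²w*.
C: fails — uR²w, uRx but no t with w=t and xR²t.
D: fails — aR²a, aRd but no w with a=w and dR²w.
Valid on no frame.

none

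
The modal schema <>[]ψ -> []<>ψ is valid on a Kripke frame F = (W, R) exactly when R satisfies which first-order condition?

convergence

Suppose ◇□ψ→□◇ψ is valid. Take Rxy, Rxz and set V(ψ)={w : Ryw}. Then □ψ at y so ◇□ψ at x, so □◇ψ at x, so ◇ψ at z, giving w with Rzw and Ryw.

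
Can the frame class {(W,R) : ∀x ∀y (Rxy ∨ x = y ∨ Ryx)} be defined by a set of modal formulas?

No

If a class were modally definable it would be closed under disjoint unions (Goldblatt–Thomason).
Take 4 disjoint single-world reflexive frames: each is trivially connected, but their disjoint union has 4 worlds with no edge between distinct components, so it is not connected.
So no modal formula (or set of formulas) defines exactly the connected frames.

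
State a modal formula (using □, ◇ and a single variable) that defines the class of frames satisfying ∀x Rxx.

A defining formula is □p → p (the T axiom).
Suppose □p→p is valid. At any x set V(p)={w : Rxw}. Then □p holds at x, so p holds at x, i.e. Rxx.

□p → p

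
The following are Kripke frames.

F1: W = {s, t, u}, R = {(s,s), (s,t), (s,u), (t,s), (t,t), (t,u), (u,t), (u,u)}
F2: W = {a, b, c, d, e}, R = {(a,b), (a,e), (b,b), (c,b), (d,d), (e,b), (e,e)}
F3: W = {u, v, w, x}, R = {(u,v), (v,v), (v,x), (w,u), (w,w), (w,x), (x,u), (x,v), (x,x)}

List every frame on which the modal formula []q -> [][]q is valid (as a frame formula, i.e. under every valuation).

F2

This is the axiom for transitivity; its first-order frame correspondent is forall x forall y forall z (Rxy & Ryz -> Rxz).
F1: fails — Rut and Rts but not Rus.
F2: satisfies the condition.
F3: fails — Ruv and Rvx but not Rux.
Valid on: F2.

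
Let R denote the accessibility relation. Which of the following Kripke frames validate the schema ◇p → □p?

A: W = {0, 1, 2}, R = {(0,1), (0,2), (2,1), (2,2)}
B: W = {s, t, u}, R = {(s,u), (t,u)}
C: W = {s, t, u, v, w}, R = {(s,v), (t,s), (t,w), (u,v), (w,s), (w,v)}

Frame correspondent (Sahlqvist): ∀x ∀y ∀z (Rxy ∧ Rxz → y = z) — i.e. partial functionality.
A: fails — 0 sees both 1 and 2.
B: satisfies the condition.
C: fails — t sees both s and w.
Valid on: B.

B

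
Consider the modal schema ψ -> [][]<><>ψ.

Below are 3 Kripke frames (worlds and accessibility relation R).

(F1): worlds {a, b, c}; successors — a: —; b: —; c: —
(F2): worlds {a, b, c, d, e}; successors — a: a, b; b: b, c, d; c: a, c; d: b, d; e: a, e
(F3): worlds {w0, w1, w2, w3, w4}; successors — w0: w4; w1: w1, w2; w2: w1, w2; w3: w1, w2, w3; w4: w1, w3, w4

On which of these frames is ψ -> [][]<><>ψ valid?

(F1)

Frame correspondent (Sahlqvist): forall x forall z (x R^2 z -> exists w (x = w & z R^2 w)) — i.e. a generalized confluence (Geach) condition.
(F1): ✓.
(F2): fails — aR²d but no w with a=w and dR²w.
(F3): fails — w0R²w1 but no w with w0=w and w1R²w.
Valid on: (F1).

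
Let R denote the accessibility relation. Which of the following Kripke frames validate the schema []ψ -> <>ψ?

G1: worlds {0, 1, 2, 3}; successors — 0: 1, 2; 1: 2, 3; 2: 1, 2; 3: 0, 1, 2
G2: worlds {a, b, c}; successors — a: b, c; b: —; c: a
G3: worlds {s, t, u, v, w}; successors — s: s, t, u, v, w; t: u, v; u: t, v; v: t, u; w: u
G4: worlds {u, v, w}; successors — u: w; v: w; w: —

G1, G3

The schema corresponds to seriality: forall x exists y Rxy.
G1: ✓.
G2: fails — world b has no successor.
G3: ✓.
G4: fails — world w has no successor.
Valid on: G1, G3.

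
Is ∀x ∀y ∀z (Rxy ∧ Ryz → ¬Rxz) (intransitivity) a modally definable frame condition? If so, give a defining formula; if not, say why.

Not modally definable

Any modally definable frame class is closed under surjective bounded morphisms.
The 5-cycle (worlds a,b,c,d,e with a→b→c→d→e→a) is intransitive. Mapping every world to a single reflexive point • is a surjective bounded morphism; the reflexive point is not intransitive (R••∧R•• but R••).
So no modal formula (or set of formulas) defines exactly the intransitive frames.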